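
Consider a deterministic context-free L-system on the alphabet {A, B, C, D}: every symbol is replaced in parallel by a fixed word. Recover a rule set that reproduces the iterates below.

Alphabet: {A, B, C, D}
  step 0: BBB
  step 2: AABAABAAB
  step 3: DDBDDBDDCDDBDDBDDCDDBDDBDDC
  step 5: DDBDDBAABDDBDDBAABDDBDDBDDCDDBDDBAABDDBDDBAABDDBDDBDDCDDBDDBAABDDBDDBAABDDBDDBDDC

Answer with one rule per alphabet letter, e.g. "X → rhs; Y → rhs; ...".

  step 2 ⇒ step 3: AABAABAAB ⇒ DDB·DDB·DDC·DDB·DDB·DDC·DDB·DDB·DDC
    A ↦ DDB
    B ↦ DDC
    C ↦ B  (constrained at step 3)
    D ↦ A  (constrained at step 3)

A->DDB, B->DDC, C->B, D->A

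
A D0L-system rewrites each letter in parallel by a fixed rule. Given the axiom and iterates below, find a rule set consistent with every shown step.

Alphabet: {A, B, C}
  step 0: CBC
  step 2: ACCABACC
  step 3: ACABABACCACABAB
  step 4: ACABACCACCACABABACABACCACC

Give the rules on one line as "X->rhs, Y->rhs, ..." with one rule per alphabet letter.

A->AC, B->C, C->AB

  step 3 ⇒ step 4: ACABABACCACABAB ⇒ AC·AB·AC·C·AC·C·AC·AB·AB·AC·AB·AC·C·AC·C
    A ↦ AC
    B ↦ C
    C ↦ AB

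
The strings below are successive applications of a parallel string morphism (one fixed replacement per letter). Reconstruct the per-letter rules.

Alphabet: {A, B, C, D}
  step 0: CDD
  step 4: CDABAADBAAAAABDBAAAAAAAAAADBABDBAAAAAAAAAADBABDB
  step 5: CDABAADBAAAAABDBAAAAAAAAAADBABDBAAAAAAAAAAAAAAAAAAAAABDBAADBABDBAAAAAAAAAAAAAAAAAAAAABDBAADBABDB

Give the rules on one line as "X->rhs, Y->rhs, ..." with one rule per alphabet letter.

  step 4 ⇒ step 5: CDABAADBAAAAABDBAAAAAAAAAADBABDBAAAAAAAAAADBABDB ⇒ CD·AB·AA·DB·AA·AA·AB·DB·AA·AA·AA·AA·AA·DB·AB·DB·AA·AA·AA·AA·AA·AA·AA·AA·AA·AA·AB·DB·AA·DB·AB·DB·AA·AA·AA·AA·AA·AA·AA·AA·AA·AA·AB·DB·AA·DB·AB·DB
    A ↦ AA
    B ↦ DB
    C ↦ CD
    D ↦ AB

A->AA, B->DB, C->CD, D->AB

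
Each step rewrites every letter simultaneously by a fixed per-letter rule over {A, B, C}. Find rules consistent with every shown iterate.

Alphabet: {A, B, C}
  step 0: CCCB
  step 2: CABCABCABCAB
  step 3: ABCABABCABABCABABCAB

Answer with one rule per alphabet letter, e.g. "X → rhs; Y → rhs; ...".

  step 2 ⇒ step 3: CABCABCABCAB ⇒ AB·C·AB·AB·C·AB·AB·C·AB·AB·C·AB
    A ↦ C
    B ↦ AB
    C ↦ AB

A->C, B->AB, C->AB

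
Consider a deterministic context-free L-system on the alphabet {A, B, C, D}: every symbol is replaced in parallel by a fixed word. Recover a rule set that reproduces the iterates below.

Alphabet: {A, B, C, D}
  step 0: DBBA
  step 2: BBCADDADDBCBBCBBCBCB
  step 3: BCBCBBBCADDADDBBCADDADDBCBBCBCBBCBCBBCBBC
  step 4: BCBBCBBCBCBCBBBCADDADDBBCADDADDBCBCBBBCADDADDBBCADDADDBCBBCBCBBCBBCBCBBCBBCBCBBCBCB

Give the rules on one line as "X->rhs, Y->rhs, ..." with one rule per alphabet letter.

  step 3 ⇒ step 4: BCBCBBBCADDADDBBCADDADDBCBBCBCBBCBCBBCBBC ⇒ BC·B·BC·B·BC·BC·BC·B·BBC·ADD·ADD·BBC·ADD·ADD·BC·BC·B·BBC·ADD·ADD·BBC·ADD·ADD·BC·B·BC·BC·B·BC·B·BC·BC·B·BC·B·BC·BC·B·BC·BC·B
    A ↦ BBC
    B ↦ BC
    C ↦ B
    D ↦ ADD

A->BBC, B->BC, C->B, D->ADD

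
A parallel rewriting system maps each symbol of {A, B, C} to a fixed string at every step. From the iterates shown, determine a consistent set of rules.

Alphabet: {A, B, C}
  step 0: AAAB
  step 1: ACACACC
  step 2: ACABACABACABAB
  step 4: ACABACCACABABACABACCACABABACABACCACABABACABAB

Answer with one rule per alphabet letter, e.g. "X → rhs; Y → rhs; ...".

A->AC, B->C, C->AB

  step 1 ⇒ step 2: ACACACC ⇒ AC·AB·AC·AB·AC·AB·AB
    A ↦ AC
    C ↦ AB
  step 0 ⇒ step 1: AAAB ⇒ AC·AC·AC·C
    B ↦ C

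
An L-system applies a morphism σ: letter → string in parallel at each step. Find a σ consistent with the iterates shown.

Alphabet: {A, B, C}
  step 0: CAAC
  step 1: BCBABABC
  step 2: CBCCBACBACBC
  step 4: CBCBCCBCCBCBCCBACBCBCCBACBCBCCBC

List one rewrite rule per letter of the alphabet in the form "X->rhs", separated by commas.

A->BA, B->C, C->BC

  step 1 ⇒ step 2: BCBABABC ⇒ C·BC·C·BA·C·BA·C·BC
    A ↦ BA
    B ↦ C
    C ↦ BC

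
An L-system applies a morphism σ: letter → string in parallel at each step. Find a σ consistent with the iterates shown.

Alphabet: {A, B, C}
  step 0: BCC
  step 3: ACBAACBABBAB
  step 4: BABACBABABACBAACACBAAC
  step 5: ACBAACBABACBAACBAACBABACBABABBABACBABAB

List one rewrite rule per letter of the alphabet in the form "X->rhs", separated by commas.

A->BA, B->AC, C->B

  step 4 ⇒ step 5: BABACBABABACBAACACBAAC ⇒ AC·BA·AC·BA·B·AC·BA·AC·BA·AC·BA·B·AC·BA·BA·B·BA·B·AC·BA·BA·B
    A ↦ BA
    B ↦ AC
    C ↦ B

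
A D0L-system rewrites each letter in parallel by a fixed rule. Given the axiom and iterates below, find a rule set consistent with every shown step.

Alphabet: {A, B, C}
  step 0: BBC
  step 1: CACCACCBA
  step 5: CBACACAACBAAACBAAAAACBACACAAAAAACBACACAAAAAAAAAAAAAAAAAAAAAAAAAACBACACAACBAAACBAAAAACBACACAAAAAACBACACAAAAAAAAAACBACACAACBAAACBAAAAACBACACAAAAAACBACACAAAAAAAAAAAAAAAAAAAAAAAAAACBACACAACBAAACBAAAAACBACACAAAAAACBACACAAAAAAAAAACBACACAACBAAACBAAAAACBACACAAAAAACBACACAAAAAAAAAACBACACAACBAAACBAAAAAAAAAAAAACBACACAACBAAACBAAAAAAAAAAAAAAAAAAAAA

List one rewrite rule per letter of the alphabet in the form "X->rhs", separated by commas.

  step 0 ⇒ step 1: BBC ⇒ CAC·CAC·CBA
    B ↦ CAC
    C ↦ CBA
    A ↦ AA  (constrained at step 1)

A->AA, B->CAC, C->CBA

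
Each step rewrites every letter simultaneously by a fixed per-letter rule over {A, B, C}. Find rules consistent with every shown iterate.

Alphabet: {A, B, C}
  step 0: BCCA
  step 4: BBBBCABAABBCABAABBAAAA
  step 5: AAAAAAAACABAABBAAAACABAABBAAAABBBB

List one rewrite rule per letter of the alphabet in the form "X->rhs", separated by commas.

A->B, B->AA, C->CA

  step 4 ⇒ step 5: BBBBCABAABBCABAABBAAAA ⇒ AA·AA·AA·AA·CA·B·AA·B·B·AA·AA·CA·B·AA·B·B·AA·AA·B·B·B·B
    A ↦ B
    B ↦ AA
    C ↦ CA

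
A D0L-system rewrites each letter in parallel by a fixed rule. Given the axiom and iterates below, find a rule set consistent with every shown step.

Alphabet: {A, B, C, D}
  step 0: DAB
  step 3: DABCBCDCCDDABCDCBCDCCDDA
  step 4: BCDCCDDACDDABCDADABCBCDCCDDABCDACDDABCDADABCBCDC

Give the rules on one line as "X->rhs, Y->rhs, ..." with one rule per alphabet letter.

A->DC, B->CD, C->DA, D->BC

  step 3 ⇒ step 4: DABCBCDCCDDABCDCBCDCCDDA ⇒ BC·DC·CD·DA·CD·DA·BC·DA·DA·BC·BC·DC·CD·DA·BC·DA·CD·DA·BC·DA·DA·BC·BC·DC
    A ↦ DC
    B ↦ CD
    C ↦ DA
    D ↦ BC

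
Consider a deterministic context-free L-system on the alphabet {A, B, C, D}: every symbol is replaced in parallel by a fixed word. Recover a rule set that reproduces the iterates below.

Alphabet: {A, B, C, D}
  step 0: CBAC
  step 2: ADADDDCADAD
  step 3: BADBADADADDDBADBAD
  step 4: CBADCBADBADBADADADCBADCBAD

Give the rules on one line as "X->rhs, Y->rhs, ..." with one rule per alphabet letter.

A->B, B->C, C->DD, D->AD

  step 3 ⇒ step 4: BADBADADADDDBADBAD ⇒ C·B·AD·C·B·AD·B·AD·B·AD·AD·AD·C·B·AD·C·B·AD
    A ↦ B
    B ↦ C
    D ↦ AD
  step 2 ⇒ step 3: ADADDDCADAD ⇒ B·AD·B·AD·AD·AD·DD·B·AD·B·AD
    C ↦ DD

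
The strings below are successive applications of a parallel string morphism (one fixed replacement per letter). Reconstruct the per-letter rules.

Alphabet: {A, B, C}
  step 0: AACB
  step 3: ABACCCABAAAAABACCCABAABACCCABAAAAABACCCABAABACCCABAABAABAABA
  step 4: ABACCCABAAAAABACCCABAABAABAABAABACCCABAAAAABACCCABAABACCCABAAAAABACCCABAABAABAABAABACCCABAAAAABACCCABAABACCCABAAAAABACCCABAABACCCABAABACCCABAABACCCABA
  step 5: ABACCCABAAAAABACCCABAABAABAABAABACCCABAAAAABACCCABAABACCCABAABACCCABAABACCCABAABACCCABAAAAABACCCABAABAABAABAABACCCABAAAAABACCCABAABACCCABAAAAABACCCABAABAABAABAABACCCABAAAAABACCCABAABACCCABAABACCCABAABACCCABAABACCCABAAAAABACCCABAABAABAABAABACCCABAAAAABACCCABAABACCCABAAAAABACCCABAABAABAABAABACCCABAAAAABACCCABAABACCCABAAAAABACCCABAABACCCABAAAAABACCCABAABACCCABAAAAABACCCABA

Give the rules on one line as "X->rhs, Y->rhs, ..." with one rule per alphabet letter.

  step 4 ⇒ step 5: ABACCCABAAAAABACCCABAABAABAABAABACCCABAAAAABACCCABAABACCCABAAAAABACCCABAABAABAABAABACCCABAAAAABACCCABAABACCCABAAAAABACCCABAABACCCABAABACCCABAABACCCABA ⇒ ABA·CCC·ABA·A·A·A·ABA·CCC·ABA·ABA·ABA·ABA·ABA·CCC·ABA·A·A·A·ABA·CCC·ABA·ABA·CCC·ABA·ABA·CCC·ABA·ABA·CCC·ABA·ABA·CCC·ABA·A·A·A·ABA·CCC·ABA·ABA·ABA·ABA·ABA·CCC·ABA·A·A·A·ABA·CCC·ABA·ABA·CCC·ABA·A·A·A·ABA·CCC·ABA·ABA·ABA·ABA·ABA·CCC·ABA·A·A·A·ABA·CCC·ABA·ABA·CCC·ABA·ABA·CCC·ABA·ABA·CCC·ABA·ABA·CCC·ABA·A·A·A·ABA·CCC·ABA·ABA·ABA·ABA·ABA·CCC·ABA·A·A·A·ABA·CCC·ABA·ABA·CCC·ABA·A·A·A·ABA·CCC·ABA·ABA·ABA·ABA·ABA·CCC·ABA·A·A·A·ABA·CCC·ABA·ABA·CCC·ABA·A·A·A·ABA·CCC·ABA·ABA·CCC·ABA·A·A·A·ABA·CCC·ABA·ABA·CCC·ABA·A·A·A·ABA·CCC·ABA
    A ↦ ABA
    B ↦ CCC
    C ↦ A

A->ABA, B->CCC, C->A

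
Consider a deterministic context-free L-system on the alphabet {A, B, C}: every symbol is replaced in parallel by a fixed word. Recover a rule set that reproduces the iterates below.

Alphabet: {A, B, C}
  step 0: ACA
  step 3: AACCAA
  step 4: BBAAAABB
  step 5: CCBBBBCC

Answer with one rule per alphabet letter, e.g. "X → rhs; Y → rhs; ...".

A->B, B->C, C->AA

  step 4 ⇒ step 5: BBAAAABB ⇒ C·C·B·B·B·B·C·C
    A ↦ B
    B ↦ C
  step 3 ⇒ step 4: AACCAA ⇒ B·B·AA·AA·B·B
    C ↦ AA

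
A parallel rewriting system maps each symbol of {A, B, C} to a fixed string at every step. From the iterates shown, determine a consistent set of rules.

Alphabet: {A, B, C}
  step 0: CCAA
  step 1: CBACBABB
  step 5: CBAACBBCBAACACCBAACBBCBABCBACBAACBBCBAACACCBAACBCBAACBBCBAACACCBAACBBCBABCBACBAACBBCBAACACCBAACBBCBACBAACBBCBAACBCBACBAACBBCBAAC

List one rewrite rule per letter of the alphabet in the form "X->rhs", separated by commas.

  step 0 ⇒ step 1: CCAA ⇒ CBA·CBA·B·B
    A ↦ B
    C ↦ CBA
    B ↦ AC  (constrained at step 1)

A->B, B->AC, C->CBA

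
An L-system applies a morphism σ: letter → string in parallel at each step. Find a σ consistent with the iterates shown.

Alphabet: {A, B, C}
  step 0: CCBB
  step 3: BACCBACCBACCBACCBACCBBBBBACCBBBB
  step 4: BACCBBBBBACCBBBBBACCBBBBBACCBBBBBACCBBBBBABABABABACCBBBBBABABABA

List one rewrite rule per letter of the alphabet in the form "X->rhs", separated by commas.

A->CC, B->BA, C->BB

  step 3 ⇒ step 4: BACCBACCBACCBACCBACCBBBBBACCBBBB ⇒ BA·CC·BB·BB·BA·CC·BB·BB·BA·CC·BB·BB·BA·CC·BB·BB·BA·CC·BB·BB·BA·BA·BA·BA·BA·CC·BB·BB·BA·BA·BA·BA
    A ↦ CC
    B ↦ BA
    C ↦ BB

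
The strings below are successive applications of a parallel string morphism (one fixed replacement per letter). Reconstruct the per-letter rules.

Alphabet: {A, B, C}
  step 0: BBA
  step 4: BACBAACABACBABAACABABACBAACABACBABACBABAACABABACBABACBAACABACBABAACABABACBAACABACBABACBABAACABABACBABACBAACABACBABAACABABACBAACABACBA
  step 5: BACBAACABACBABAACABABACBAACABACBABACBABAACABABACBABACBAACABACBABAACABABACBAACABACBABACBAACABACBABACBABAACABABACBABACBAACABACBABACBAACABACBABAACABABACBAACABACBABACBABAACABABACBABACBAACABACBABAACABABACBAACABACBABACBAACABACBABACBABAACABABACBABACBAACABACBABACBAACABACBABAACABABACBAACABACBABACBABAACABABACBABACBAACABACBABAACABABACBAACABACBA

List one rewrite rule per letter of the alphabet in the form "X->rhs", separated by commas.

  step 4 ⇒ step 5: BACBAACABACBABAACABABACBAACABACBABACBABAACABABACBABACBAACABACBABAACABABACBAACABACBABACBABAACABABACBABACBAACABACBABAACABABACBAACABACBA ⇒ BAC·BA·ACA·BAC·BA·BA·ACA·BA·BAC·BA·ACA·BAC·BA·BAC·BA·BA·ACA·BA·BAC·BA·BAC·BA·ACA·BAC·BA·BA·ACA·BA·BAC·BA·ACA·BAC·BA·BAC·BA·ACA·BAC·BA·BAC·BA·BA·ACA·BA·BAC·BA·BAC·BA·ACA·BAC·BA·BAC·BA·ACA·BAC·BA·BA·ACA·BA·BAC·BA·ACA·BAC·BA·BAC·BA·BA·ACA·BA·BAC·BA·BAC·BA·ACA·BAC·BA·BA·ACA·BA·BAC·BA·ACA·BAC·BA·BAC·BA·ACA·BAC·BA·BAC·BA·BA·ACA·BA·BAC·BA·BAC·BA·ACA·BAC·BA·BAC·BA·ACA·BAC·BA·BA·ACA·BA·BAC·BA·ACA·BAC·BA·BAC·BA·BA·ACA·BA·BAC·BA·BAC·BA·ACA·BAC·BA·BA·ACA·BA·BAC·BA·ACA·BAC·BA
    A ↦ BA
    B ↦ BAC
    C ↦ ACA

A->BA, B->BAC, C->ACA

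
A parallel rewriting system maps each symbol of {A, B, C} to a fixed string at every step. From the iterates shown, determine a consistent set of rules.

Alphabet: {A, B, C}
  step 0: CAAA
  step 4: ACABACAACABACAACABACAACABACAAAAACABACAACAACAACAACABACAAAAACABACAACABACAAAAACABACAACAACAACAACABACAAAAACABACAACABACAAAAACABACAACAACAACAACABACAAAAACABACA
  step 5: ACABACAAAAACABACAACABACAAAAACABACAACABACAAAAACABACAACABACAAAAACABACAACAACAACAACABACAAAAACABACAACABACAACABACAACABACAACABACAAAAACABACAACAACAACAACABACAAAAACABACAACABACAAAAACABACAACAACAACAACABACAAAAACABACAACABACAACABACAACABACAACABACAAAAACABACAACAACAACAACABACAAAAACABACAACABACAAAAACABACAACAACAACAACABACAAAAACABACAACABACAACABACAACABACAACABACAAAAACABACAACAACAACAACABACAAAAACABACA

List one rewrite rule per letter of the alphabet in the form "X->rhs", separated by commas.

  step 4 ⇒ step 5: ACABACAACABACAACABACAACABACAAAAACABACAACAACAACAACABACAAAAACABACAACABACAAAAACABACAACAACAACAACABACAAAAACABACAACABACAAAAACABACAACAACAACAACABACAAAAACABACA ⇒ ACA·B·ACA·AAA·ACA·B·ACA·ACA·B·ACA·AAA·ACA·B·ACA·ACA·B·ACA·AAA·ACA·B·ACA·ACA·B·ACA·AAA·ACA·B·ACA·ACA·ACA·ACA·ACA·B·ACA·AAA·ACA·B·ACA·ACA·B·ACA·ACA·B·ACA·ACA·B·ACA·ACA·B·ACA·AAA·ACA·B·ACA·ACA·ACA·ACA·ACA·B·ACA·AAA·ACA·B·ACA·ACA·B·ACA·AAA·ACA·B·ACA·ACA·ACA·ACA·ACA·B·ACA·AAA·ACA·B·ACA·ACA·B·ACA·ACA·B·ACA·ACA·B·ACA·ACA·B·ACA·AAA·ACA·B·ACA·ACA·ACA·ACA·ACA·B·ACA·AAA·ACA·B·ACA·ACA·B·ACA·AAA·ACA·B·ACA·ACA·ACA·ACA·ACA·B·ACA·AAA·ACA·B·ACA·ACA·B·ACA·ACA·B·ACA·ACA·B·ACA·ACA·B·ACA·AAA·ACA·B·ACA·ACA·ACA·ACA·ACA·B·ACA·AAA·ACA·B·ACA
    A ↦ ACA
    B ↦ AAA
    C ↦ B

A->ACA, B->AAA, C->B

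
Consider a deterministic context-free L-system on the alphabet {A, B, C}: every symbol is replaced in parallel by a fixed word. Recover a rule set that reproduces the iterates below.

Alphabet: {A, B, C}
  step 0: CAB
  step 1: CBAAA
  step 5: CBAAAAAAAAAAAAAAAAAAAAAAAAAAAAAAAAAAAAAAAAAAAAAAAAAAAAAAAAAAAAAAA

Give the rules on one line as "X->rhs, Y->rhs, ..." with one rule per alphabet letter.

A->AA, B->A, C->CB

  step 0 ⇒ step 1: CAB ⇒ CB·AA·A
    A ↦ AA
    B ↦ A
    C ↦ CB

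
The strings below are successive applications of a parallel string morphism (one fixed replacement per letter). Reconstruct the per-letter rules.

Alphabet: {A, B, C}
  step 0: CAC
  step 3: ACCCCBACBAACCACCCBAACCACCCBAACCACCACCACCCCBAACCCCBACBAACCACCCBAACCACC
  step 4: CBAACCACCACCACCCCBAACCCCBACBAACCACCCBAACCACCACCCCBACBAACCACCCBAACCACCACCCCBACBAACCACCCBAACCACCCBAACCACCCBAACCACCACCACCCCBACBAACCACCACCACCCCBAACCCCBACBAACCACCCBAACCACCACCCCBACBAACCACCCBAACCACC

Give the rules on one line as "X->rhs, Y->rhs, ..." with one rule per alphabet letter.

  step 3 ⇒ step 4: ACCCCBACBAACCACCCBAACCACCCBAACCACCACCACCCCBAACCCCBACBAACCACCCBAACCACC ⇒ CBA·ACC·ACC·ACC·ACC·C·CBA·ACC·C·CBA·CBA·ACC·ACC·CBA·ACC·ACC·ACC·C·CBA·CBA·ACC·ACC·CBA·ACC·ACC·ACC·C·CBA·CBA·ACC·ACC·CBA·ACC·ACC·CBA·ACC·ACC·CBA·ACC·ACC·ACC·ACC·C·CBA·CBA·ACC·ACC·ACC·ACC·C·CBA·ACC·C·CBA·CBA·ACC·ACC·CBA·ACC·ACC·ACC·C·CBA·CBA·ACC·ACC·CBA·ACC·ACC
    A ↦ CBA
    B ↦ C
    C ↦ ACC

A->CBA, B->C, C->ACC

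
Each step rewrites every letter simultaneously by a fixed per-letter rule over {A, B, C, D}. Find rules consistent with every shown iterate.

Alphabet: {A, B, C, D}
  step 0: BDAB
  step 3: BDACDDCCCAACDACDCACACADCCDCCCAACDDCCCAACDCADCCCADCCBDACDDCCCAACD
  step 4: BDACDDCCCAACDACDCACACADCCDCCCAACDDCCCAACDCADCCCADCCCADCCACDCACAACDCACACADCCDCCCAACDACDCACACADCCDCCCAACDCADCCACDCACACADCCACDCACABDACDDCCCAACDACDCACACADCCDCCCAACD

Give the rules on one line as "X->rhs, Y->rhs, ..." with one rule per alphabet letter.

A->DCC, B->BD, C->CA, D->ACD

  step 3 ⇒ step 4: BDACDDCCCAACDACDCACACADCCDCCCAACDDCCCAACDCADCCCADCCBDACDDCCCAACD ⇒ BD·ACD·DCC·CA·ACD·ACD·CA·CA·CA·DCC·DCC·CA·ACD·DCC·CA·ACD·CA·DCC·CA·DCC·CA·DCC·ACD·CA·CA·ACD·CA·CA·CA·DCC·DCC·CA·ACD·ACD·CA·CA·CA·DCC·DCC·CA·ACD·CA·DCC·ACD·CA·CA·CA·DCC·ACD·CA·CA·BD·ACD·DCC·CA·ACD·ACD·CA·CA·CA·DCC·DCC·CA·ACD
    A ↦ DCC
    B ↦ BD
    C ↦ CA
    D ↦ ACD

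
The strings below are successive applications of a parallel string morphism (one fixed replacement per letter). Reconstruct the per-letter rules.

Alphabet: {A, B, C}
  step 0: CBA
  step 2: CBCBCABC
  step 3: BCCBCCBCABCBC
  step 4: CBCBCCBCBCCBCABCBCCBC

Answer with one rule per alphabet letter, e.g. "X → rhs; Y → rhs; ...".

  step 3 ⇒ step 4: BCCBCCBCABCBC ⇒ C·BC·BC·C·BC·BC·C·BC·AB·C·BC·C·BC
    A ↦ AB
    B ↦ C
    C ↦ BC

A->AB, B->C, C->BC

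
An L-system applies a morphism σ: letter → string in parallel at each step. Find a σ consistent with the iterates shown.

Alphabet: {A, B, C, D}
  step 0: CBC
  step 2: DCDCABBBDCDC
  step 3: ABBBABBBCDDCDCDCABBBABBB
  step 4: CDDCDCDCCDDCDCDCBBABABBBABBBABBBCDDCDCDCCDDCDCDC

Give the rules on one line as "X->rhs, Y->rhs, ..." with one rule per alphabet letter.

  step 3 ⇒ step 4: ABBBABBBCDDCDCDCABBBABBB ⇒ CD·DC·DC·DC·CD·DC·DC·DC·BB·AB·AB·BB·AB·BB·AB·BB·CD·DC·DC·DC·CD·DC·DC·DC
    A ↦ CD
    B ↦ DC
    C ↦ BB
    D ↦ AB

A->CD, B->DC, C->BB, D->AB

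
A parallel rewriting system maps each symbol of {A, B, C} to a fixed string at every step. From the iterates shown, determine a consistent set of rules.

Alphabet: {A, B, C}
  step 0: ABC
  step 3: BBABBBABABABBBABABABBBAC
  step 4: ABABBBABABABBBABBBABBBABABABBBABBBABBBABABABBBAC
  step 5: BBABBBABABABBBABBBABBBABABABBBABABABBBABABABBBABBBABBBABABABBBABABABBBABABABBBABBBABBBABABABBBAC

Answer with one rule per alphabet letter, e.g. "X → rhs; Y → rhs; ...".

A->BB, B->AB, C->AC

  step 4 ⇒ step 5: ABABBBABABABBBABBBABBBABABABBBABBBABBBABABABBBAC ⇒ BB·AB·BB·AB·AB·AB·BB·AB·BB·AB·BB·AB·AB·AB·BB·AB·AB·AB·BB·AB·AB·AB·BB·AB·BB·AB·BB·AB·AB·AB·BB·AB·AB·AB·BB·AB·AB·AB·BB·AB·BB·AB·BB·AB·AB·AB·BB·AC
    A ↦ BB
    B ↦ AB
    C ↦ AC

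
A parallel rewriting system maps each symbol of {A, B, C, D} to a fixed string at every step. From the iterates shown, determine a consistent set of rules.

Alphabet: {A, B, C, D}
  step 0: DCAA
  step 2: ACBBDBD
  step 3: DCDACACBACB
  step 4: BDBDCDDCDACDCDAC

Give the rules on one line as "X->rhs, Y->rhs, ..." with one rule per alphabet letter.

A->DC, B->AC, C->D, D->B

  step 3 ⇒ step 4: DCDACACBACB ⇒ B·D·B·DC·D·DC·D·AC·DC·D·AC
    A ↦ DC
    B ↦ AC
    C ↦ D
    D ↦ B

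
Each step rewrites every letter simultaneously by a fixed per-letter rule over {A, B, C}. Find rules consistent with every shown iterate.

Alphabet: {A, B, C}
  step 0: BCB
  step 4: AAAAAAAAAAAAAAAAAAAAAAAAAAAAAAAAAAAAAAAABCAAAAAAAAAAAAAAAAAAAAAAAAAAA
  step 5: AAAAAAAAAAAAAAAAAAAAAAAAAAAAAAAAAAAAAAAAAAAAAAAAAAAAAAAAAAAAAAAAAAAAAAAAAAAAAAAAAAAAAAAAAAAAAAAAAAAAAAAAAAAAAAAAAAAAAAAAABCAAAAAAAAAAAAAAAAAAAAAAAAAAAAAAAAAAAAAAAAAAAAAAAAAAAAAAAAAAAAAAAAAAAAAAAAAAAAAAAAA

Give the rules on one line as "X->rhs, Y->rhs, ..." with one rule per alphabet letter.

  step 4 ⇒ step 5: AAAAAAAAAAAAAAAAAAAAAAAAAAAAAAAAAAAAAAAABCAAAAAAAAAAAAAAAAAAAAAAAAAAA ⇒ AAA·AAA·AAA·AAA·AAA·AAA·AAA·AAA·AAA·AAA·AAA·AAA·AAA·AAA·AAA·AAA·AAA·AAA·AAA·AAA·AAA·AAA·AAA·AAA·AAA·AAA·AAA·AAA·AAA·AAA·AAA·AAA·AAA·AAA·AAA·AAA·AAA·AAA·AAA·AAA·A·BC·AAA·AAA·AAA·AAA·AAA·AAA·AAA·AAA·AAA·AAA·AAA·AAA·AAA·AAA·AAA·AAA·AAA·AAA·AAA·AAA·AAA·AAA·AAA·AAA·AAA·AAA·AAA
    A ↦ AAA
    B ↦ A
    C ↦ BC

A->AAA, B->A, C->BC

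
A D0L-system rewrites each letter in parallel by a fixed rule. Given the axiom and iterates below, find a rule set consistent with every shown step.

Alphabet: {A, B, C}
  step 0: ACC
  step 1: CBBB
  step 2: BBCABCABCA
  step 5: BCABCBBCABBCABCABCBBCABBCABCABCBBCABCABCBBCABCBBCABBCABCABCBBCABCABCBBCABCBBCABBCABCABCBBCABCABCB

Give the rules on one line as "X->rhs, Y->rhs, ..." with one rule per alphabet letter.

A->CB, B->BCA, C->B

  step 1 ⇒ step 2: CBBB ⇒ B·BCA·BCA·BCA
    B ↦ BCA
    C ↦ B
  step 0 ⇒ step 1: ACC ⇒ CB·B·B
    A ↦ CB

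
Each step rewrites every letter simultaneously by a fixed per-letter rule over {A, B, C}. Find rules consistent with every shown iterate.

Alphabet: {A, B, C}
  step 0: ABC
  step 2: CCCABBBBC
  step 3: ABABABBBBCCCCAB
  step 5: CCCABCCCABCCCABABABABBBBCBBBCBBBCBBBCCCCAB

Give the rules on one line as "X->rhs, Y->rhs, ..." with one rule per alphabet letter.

A->BBB, B->C, C->AB

  step 2 ⇒ step 3: CCCABBBBC ⇒ AB·AB·AB·BBB·C·C·C·C·AB
    A ↦ BBB
    B ↦ C
    C ↦ AB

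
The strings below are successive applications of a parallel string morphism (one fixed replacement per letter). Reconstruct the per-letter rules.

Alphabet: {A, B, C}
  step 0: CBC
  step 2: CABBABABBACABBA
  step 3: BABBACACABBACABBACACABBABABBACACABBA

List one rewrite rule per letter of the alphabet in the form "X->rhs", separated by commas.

  step 2 ⇒ step 3: CABBABABBACABBA ⇒ BA·BBA·CA·CA·BBA·CA·BBA·CA·CA·BBA·BA·BBA·CA·CA·BBA
    A ↦ BBA
    B ↦ CA
    C ↦ BA

A->BBA, B->CA, C->BA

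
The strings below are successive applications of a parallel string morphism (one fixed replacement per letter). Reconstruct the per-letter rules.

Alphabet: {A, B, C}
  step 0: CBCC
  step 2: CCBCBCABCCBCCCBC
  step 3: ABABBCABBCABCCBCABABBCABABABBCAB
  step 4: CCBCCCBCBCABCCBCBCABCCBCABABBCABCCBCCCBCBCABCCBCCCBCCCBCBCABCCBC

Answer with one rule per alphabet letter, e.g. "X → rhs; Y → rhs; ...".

  step 3 ⇒ step 4: ABABBCABBCABCCBCABABBCABABABBCAB ⇒ CC·BC·CC·BC·BC·AB·CC·BC·BC·AB·CC·BC·AB·AB·BC·AB·CC·BC·CC·BC·BC·AB·CC·BC·CC·BC·CC·BC·BC·AB·CC·BC
    A ↦ CC
    B ↦ BC
    C ↦ AB

A->CC, B->BC, C->AB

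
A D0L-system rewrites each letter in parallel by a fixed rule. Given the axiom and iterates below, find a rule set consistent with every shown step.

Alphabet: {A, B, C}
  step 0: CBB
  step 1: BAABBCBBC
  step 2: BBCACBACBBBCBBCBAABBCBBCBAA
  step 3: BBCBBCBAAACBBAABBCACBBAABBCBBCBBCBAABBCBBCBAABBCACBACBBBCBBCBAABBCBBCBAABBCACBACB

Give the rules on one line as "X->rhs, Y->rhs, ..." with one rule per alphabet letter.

A->ACB, B->BBC, C->BAA

  step 2 ⇒ step 3: BBCACBACBBBCBBCBAABBCBBCBAA ⇒ BBC·BBC·BAA·ACB·BAA·BBC·ACB·BAA·BBC·BBC·BBC·BAA·BBC·BBC·BAA·BBC·ACB·ACB·BBC·BBC·BAA·BBC·BBC·BAA·BBC·ACB·ACB
    A ↦ ACB
    B ↦ BBC
    C ↦ BAA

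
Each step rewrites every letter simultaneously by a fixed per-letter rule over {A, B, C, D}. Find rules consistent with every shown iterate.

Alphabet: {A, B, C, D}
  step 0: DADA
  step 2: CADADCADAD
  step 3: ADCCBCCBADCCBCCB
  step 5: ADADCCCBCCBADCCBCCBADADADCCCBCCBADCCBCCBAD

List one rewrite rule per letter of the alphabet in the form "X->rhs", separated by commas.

  step 2 ⇒ step 3: CADADCADAD ⇒ AD·CC·B·CC·B·AD·CC·B·CC·B
    A ↦ CC
    C ↦ AD
    D ↦ B
    B ↦ C  (constrained at step 3)

A->CC, B->C, C->AD, D->B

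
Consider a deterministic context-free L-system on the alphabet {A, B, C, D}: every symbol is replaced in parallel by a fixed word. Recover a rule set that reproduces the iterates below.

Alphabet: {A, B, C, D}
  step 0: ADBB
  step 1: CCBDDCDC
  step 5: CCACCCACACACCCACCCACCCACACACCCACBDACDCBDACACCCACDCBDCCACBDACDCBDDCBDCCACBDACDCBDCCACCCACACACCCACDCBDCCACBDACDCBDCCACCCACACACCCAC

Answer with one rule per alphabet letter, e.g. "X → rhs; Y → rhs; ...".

A->CC, B->DC, C->AC, D->BD

  step 0 ⇒ step 1: ADBB ⇒ CC·BD·DC·DC
    A ↦ CC
    B ↦ DC
    D ↦ BD
    C ↦ AC  (constrained at step 1)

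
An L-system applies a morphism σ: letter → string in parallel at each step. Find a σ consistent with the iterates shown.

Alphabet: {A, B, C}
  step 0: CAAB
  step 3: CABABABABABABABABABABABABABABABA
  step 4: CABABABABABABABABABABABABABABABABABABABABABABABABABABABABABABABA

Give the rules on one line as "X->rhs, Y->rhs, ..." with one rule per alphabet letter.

  step 3 ⇒ step 4: CABABABABABABABABABABABABABABABA ⇒ CA·BA·BA·BA·BA·BA·BA·BA·BA·BA·BA·BA·BA·BA·BA·BA·BA·BA·BA·BA·BA·BA·BA·BA·BA·BA·BA·BA·BA·BA·BA·BA
    A ↦ BA
    B ↦ BA
    C ↦ CA

A->BA, B->BA, C->CA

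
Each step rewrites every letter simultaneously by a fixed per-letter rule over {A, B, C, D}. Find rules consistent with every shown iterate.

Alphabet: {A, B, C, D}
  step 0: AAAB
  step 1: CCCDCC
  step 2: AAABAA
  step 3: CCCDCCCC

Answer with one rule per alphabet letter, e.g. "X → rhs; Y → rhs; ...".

  step 2 ⇒ step 3: AAABAA ⇒ C·C·C·DCC·C·C
    A ↦ C
    B ↦ DCC
  step 1 ⇒ step 2: CCCDCC ⇒ A·A·A·B·A·A
    C ↦ A
  step 1 ⇒ step 2: CCCDCC ⇒ A·A·A·B·A·A
    D ↦ B

A->C, B->DCC, C->A, D->B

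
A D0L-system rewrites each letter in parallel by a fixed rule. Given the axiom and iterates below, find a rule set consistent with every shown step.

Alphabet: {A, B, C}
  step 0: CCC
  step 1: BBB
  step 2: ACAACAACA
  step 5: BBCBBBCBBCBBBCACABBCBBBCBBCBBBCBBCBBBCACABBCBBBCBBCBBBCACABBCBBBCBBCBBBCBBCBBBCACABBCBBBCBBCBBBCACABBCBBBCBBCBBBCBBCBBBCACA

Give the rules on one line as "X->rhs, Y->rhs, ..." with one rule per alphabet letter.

  step 1 ⇒ step 2: BBB ⇒ ACA·ACA·ACA
    B ↦ ACA
    A ↦ BBC  (constrained at step 2)
  step 0 ⇒ step 1: CCC ⇒ B·B·B
    C ↦ B

A->BBC, B->ACA, C->B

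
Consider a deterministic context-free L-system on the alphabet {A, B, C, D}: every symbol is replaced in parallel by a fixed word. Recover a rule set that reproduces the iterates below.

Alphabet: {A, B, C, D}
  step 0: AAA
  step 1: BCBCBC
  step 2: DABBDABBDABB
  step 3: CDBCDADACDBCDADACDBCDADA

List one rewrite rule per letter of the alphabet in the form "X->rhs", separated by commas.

A->BC, B->DA, C->BB, D->CD

  step 2 ⇒ step 3: DABBDABBDABB ⇒ CD·BC·DA·DA·CD·BC·DA·DA·CD·BC·DA·DA
    A ↦ BC
    B ↦ DA
    D ↦ CD
  step 1 ⇒ step 2: BCBCBC ⇒ DA·BB·DA·BB·DA·BB
    C ↦ BB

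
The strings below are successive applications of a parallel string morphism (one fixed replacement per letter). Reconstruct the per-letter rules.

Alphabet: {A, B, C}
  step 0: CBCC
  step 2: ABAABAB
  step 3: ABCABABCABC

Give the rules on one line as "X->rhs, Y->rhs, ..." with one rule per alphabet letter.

  step 2 ⇒ step 3: ABAABAB ⇒ AB·C·AB·AB·C·AB·C
    A ↦ AB
    B ↦ C
    C ↦ A  (constrained at step 0)

A->AB, B->C, C->A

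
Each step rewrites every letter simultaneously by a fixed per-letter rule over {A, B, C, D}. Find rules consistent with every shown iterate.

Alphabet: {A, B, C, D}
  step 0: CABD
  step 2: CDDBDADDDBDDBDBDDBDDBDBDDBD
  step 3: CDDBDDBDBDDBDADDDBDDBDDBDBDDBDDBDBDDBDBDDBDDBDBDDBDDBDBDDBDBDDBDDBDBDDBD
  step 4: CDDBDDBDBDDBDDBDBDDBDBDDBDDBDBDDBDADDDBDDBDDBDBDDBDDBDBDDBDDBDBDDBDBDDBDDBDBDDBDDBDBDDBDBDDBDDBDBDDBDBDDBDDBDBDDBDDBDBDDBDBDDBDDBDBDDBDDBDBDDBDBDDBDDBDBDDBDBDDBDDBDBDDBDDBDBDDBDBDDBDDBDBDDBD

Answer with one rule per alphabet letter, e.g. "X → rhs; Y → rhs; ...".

A->ADD, B->BD, C->CD, D->DBD

  step 3 ⇒ step 4: CDDBDDBDBDDBDADDDBDDBDDBDBDDBDDBDBDDBDBDDBDDBDBDDBDDBDBDDBDBDDBDDBDBDDBD ⇒ CD·DBD·DBD·BD·DBD·DBD·BD·DBD·BD·DBD·DBD·BD·DBD·ADD·DBD·DBD·DBD·BD·DBD·DBD·BD·DBD·DBD·BD·DBD·BD·DBD·DBD·BD·DBD·DBD·BD·DBD·BD·DBD·DBD·BD·DBD·BD·DBD·DBD·BD·DBD·DBD·BD·DBD·BD·DBD·DBD·BD·DBD·DBD·BD·DBD·BD·DBD·DBD·BD·DBD·BD·DBD·DBD·BD·DBD·DBD·BD·DBD·BD·DBD·DBD·BD·DBD
    A ↦ ADD
    B ↦ BD
    C ↦ CD
    D ↦ DBD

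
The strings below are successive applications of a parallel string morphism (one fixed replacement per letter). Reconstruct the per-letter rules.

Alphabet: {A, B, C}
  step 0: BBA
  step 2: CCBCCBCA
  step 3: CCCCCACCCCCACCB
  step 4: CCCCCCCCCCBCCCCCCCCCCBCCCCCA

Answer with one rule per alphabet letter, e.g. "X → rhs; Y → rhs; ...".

A->B, B->CA, C->CC

  step 3 ⇒ step 4: CCCCCACCCCCACCB ⇒ CC·CC·CC·CC·CC·B·CC·CC·CC·CC·CC·B·CC·CC·CA
    A ↦ B
    B ↦ CA
    C ↦ CC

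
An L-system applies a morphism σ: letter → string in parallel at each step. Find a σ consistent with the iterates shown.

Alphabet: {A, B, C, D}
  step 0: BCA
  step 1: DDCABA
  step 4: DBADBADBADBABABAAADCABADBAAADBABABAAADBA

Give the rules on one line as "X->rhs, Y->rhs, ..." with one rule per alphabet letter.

  step 0 ⇒ step 1: BCA ⇒ D·DCA·BA
    A ↦ BA
    B ↦ D
    C ↦ DCA
    D ↦ AA  (constrained at step 1)

A->BA, B->D, C->DCA, D->AA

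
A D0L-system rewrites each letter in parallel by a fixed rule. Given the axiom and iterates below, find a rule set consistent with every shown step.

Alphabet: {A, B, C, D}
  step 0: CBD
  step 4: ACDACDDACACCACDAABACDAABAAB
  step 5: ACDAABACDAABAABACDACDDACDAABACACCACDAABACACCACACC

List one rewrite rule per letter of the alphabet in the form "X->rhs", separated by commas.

A->AC, B->C, C->D, D->AAB

  step 4 ⇒ step 5: ACDACDDACACCACDAABACDAABAAB ⇒ AC·D·AAB·AC·D·AAB·AAB·AC·D·AC·D·D·AC·D·AAB·AC·AC·C·AC·D·AAB·AC·AC·C·AC·AC·C
    A ↦ AC
    B ↦ C
    C ↦ D
    D ↦ AAB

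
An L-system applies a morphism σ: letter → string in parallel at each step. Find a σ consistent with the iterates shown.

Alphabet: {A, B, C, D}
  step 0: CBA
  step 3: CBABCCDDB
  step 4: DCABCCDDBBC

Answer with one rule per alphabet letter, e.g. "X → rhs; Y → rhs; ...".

A->ABC, B->C, C->D, D->B

  step 3 ⇒ step 4: CBABCCDDB ⇒ D·C·ABC·C·D·D·B·B·C
    A ↦ ABC
    B ↦ C
    C ↦ D
    D ↦ B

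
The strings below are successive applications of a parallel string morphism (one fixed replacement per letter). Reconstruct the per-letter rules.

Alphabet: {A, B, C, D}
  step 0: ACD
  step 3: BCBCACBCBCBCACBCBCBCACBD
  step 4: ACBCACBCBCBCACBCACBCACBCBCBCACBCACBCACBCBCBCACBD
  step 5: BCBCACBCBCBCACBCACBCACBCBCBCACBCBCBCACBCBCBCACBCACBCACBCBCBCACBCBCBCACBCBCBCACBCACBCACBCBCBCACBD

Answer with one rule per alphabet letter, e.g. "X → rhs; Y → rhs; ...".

  step 4 ⇒ step 5: ACBCACBCBCBCACBCACBCACBCBCBCACBCACBCACBCBCBCACBD ⇒ BC·BC·AC·BC·BC·BC·AC·BC·AC·BC·AC·BC·BC·BC·AC·BC·BC·BC·AC·BC·BC·BC·AC·BC·AC·BC·AC·BC·BC·BC·AC·BC·BC·BC·AC·BC·BC·BC·AC·BC·AC·BC·AC·BC·BC·BC·AC·BD
    A ↦ BC
    B ↦ AC
    C ↦ BC
    D ↦ BD

A->BC, B->AC, C->BC, D->BD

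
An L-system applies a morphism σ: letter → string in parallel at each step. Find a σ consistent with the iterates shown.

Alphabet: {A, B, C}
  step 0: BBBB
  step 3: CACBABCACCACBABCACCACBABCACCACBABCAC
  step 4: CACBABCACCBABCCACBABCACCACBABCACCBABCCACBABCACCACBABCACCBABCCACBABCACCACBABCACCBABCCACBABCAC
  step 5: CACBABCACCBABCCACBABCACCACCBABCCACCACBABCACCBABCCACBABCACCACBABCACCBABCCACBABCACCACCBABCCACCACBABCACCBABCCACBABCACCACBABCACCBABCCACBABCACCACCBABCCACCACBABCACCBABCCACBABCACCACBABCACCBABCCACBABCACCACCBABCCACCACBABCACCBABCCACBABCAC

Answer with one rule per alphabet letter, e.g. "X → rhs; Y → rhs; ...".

A->BAB, B->C, C->CAC

  step 4 ⇒ step 5: CACBABCACCBABCCACBABCACCACBABCACCBABCCACBABCACCACBABCACCBABCCACBABCACCACBABCACCBABCCACBABCAC ⇒ CAC·BAB·CAC·C·BAB·C·CAC·BAB·CAC·CAC·C·BAB·C·CAC·CAC·BAB·CAC·C·BAB·C·CAC·BAB·CAC·CAC·BAB·CAC·C·BAB·C·CAC·BAB·CAC·CAC·C·BAB·C·CAC·CAC·BAB·CAC·C·BAB·C·CAC·BAB·CAC·CAC·BAB·CAC·C·BAB·C·CAC·BAB·CAC·CAC·C·BAB·C·CAC·CAC·BAB·CAC·C·BAB·C·CAC·BAB·CAC·CAC·BAB·CAC·C·BAB·C·CAC·BAB·CAC·CAC·C·BAB·C·CAC·CAC·BAB·CAC·C·BAB·C·CAC·BAB·CAC
    A ↦ BAB
    B ↦ C
    C ↦ CAC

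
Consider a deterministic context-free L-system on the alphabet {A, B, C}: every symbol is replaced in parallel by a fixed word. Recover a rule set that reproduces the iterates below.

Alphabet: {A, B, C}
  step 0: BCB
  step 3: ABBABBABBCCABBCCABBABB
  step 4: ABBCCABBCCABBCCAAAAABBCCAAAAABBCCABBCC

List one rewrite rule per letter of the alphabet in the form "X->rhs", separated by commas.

A->ABB, B->C, C->AA

  step 3 ⇒ step 4: ABBABBABBCCABBCCABBABB ⇒ ABB·C·C·ABB·C·C·ABB·C·C·AA·AA·ABB·C·C·AA·AA·ABB·C·C·ABB·C·C
    A ↦ ABB
    B ↦ C
    C ↦ AA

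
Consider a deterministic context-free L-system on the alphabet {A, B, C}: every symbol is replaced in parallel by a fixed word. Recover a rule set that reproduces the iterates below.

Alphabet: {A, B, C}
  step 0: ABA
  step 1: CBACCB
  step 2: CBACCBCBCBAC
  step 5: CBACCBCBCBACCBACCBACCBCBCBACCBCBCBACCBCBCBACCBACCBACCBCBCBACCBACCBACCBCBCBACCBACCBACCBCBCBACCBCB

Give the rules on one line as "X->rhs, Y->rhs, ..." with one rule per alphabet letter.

A->CB, B->AC, C->CB

  step 1 ⇒ step 2: CBACCB ⇒ CB·AC·CB·CB·CB·AC
    A ↦ CB
    B ↦ AC
    C ↦ CB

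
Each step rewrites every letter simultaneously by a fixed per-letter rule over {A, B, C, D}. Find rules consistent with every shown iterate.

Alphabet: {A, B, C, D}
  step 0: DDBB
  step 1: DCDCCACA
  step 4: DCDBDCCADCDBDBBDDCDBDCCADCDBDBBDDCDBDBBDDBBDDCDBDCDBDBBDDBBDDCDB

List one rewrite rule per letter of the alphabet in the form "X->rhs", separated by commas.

  step 0 ⇒ step 1: DDBB ⇒ DC·DC·CA·CA
    B ↦ CA
    D ↦ DC
    A ↦ BD  (constrained at step 1)
    C ↦ DB  (constrained at step 1)

A->BD, B->CA, C->DB, D->DC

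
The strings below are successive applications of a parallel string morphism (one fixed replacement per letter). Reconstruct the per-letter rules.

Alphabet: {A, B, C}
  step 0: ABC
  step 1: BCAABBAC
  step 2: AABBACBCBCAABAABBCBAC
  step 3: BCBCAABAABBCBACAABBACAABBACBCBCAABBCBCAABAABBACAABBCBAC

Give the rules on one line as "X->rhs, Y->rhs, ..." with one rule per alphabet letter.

A->BC, B->AAB, C->BAC

  step 2 ⇒ step 3: AABBACBCBCAABAABBCBAC ⇒ BC·BC·AAB·AAB·BC·BAC·AAB·BAC·AAB·BAC·BC·BC·AAB·BC·BC·AAB·AAB·BAC·AAB·BC·BAC
    A ↦ BC
    B ↦ AAB
    C ↦ BAC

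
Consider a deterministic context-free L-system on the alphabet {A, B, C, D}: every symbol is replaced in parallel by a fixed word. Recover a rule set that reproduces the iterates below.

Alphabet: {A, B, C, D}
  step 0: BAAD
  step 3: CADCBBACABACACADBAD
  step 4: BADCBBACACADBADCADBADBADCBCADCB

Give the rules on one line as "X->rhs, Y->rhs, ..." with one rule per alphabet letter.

  step 3 ⇒ step 4: CADCBBACABACACADBAD ⇒ BA·D·CB·BA·CA·CA·D·BA·D·CA·D·BA·D·BA·D·CB·CA·D·CB
    A ↦ D
    B ↦ CA
    C ↦ BA
    D ↦ CB

A->D, B->CA, C->BA, D->CB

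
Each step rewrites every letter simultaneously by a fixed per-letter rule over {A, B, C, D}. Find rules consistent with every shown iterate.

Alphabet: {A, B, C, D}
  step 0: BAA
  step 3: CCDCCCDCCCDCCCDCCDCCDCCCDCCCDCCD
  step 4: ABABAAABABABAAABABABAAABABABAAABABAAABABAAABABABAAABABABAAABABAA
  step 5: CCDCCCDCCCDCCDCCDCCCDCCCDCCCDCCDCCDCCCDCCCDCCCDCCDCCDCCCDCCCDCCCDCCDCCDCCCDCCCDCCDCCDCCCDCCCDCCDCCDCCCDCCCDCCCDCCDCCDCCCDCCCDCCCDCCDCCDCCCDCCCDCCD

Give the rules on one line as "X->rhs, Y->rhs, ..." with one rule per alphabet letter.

A->CCD, B->C, C->AB, D->AA

  step 4 ⇒ step 5: ABABAAABABABAAABABABAAABABABAAABABAAABABAAABABABAAABABABAAABABAA ⇒ CCD·C·CCD·C·CCD·CCD·CCD·C·CCD·C·CCD·C·CCD·CCD·CCD·C·CCD·C·CCD·C·CCD·CCD·CCD·C·CCD·C·CCD·C·CCD·CCD·CCD·C·CCD·C·CCD·CCD·CCD·C·CCD·C·CCD·CCD·CCD·C·CCD·C·CCD·C·CCD·CCD·CCD·C·CCD·C·CCD·C·CCD·CCD·CCD·C·CCD·C·CCD·CCD
    A ↦ CCD
    B ↦ C
  step 3 ⇒ step 4: CCDCCCDCCCDCCCDCCDCCDCCCDCCCDCCD ⇒ AB·AB·AA·AB·AB·AB·AA·AB·AB·AB·AA·AB·AB·AB·AA·AB·AB·AA·AB·AB·AA·AB·AB·AB·AA·AB·AB·AB·AA·AB·AB·AA
    C ↦ AB
  step 3 ⇒ step 4: CCDCCCDCCCDCCCDCCDCCDCCCDCCCDCCD ⇒ AB·AB·AA·AB·AB·AB·AA·AB·AB·AB·AA·AB·AB·AB·AA·AB·AB·AA·AB·AB·AA·AB·AB·AB·AA·AB·AB·AB·AA·AB·AB·AA
    D ↦ AA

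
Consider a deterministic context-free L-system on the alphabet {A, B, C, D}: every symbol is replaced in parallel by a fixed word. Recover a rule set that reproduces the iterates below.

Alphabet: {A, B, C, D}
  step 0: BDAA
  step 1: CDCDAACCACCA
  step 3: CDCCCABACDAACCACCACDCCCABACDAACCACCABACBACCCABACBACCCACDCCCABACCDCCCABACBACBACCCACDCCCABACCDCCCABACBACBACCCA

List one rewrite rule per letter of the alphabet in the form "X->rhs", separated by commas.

  step 0 ⇒ step 1: BDAA ⇒ CDC·DAA·CCA·CCA
    A ↦ CCA
    B ↦ CDC
    D ↦ DAA
    C ↦ BAC  (constrained at step 1)

A->CCA, B->CDC, C->BAC, D->DAA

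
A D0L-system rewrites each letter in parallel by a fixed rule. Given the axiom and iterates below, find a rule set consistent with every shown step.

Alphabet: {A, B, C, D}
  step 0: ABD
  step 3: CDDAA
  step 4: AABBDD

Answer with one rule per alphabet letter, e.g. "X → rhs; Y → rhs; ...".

A->D, B->C, C->AA, D->B

  step 3 ⇒ step 4: CDDAA ⇒ AA·B·B·D·D
    A ↦ D
    C ↦ AA
    D ↦ B
    B ↦ C  (constrained at step 0)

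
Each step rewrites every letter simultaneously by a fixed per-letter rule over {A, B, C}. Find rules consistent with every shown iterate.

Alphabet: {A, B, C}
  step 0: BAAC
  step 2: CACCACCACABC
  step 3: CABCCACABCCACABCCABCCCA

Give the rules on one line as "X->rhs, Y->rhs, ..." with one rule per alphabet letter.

  step 2 ⇒ step 3: CACCACCACABC ⇒ CA·BC·CA·CA·BC·CA·CA·BC·CA·BC·C·CA
    A ↦ BC
    B ↦ C
    C ↦ CA

A->BC, B->C, C->CA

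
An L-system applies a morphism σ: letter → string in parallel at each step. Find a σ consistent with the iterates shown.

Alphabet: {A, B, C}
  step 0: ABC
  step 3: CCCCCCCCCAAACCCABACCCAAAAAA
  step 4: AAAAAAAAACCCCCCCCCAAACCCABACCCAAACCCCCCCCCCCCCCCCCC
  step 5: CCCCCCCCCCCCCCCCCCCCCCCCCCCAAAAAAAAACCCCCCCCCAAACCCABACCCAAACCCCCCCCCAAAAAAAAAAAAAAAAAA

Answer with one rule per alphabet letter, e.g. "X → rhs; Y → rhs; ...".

A->CCC, B->ABA, C->A

  step 4 ⇒ step 5: AAAAAAAAACCCCCCCCCAAACCCABACCCAAACCCCCCCCCCCCCCCCCC ⇒ CCC·CCC·CCC·CCC·CCC·CCC·CCC·CCC·CCC·A·A·A·A·A·A·A·A·A·CCC·CCC·CCC·A·A·A·CCC·ABA·CCC·A·A·A·CCC·CCC·CCC·A·A·A·A·A·A·A·A·A·A·A·A·A·A·A·A·A·A
    A ↦ CCC
    B ↦ ABA
    C ↦ A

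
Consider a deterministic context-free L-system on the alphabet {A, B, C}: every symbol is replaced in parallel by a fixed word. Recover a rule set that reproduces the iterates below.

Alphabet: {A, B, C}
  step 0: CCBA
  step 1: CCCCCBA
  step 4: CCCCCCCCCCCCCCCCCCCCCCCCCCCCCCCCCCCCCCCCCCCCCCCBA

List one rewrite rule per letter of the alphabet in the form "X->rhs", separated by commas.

A->BA, B->C, C->CC

  step 0 ⇒ step 1: CCBA ⇒ CC·CC·C·BA
    A ↦ BA
    B ↦ C
    C ↦ CC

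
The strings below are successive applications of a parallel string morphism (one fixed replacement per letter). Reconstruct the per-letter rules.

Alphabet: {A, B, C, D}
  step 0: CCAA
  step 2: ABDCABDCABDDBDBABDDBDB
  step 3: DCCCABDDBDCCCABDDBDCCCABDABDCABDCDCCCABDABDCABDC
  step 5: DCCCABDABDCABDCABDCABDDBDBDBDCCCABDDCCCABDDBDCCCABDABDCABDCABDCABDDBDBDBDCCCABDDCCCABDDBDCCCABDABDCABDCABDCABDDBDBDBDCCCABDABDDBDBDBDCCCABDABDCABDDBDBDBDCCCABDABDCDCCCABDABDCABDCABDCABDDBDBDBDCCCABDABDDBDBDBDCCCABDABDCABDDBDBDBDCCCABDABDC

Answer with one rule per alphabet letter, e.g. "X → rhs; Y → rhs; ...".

  step 2 ⇒ step 3: ABDCABDCABDDBDBABDDBDB ⇒ DCC·C·ABD·DB·DCC·C·ABD·DB·DCC·C·ABD·ABD·C·ABD·C·DCC·C·ABD·ABD·C·ABD·C
    A ↦ DCC
    B ↦ C
    C ↦ DB
    D ↦ ABD

A->DCC, B->C, C->DB, D->ABD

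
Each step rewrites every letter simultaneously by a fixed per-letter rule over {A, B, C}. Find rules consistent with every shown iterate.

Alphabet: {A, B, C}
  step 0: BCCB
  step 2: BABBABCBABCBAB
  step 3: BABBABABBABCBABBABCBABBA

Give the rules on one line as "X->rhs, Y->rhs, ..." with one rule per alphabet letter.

  step 2 ⇒ step 3: BABBABCBABCBAB ⇒ BA·B·BA·BA·B·BA·BC·BA·B·BA·BC·BA·B·BA
    A ↦ B
    B ↦ BA
    C ↦ BC

A->B, B->BA, C->BC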